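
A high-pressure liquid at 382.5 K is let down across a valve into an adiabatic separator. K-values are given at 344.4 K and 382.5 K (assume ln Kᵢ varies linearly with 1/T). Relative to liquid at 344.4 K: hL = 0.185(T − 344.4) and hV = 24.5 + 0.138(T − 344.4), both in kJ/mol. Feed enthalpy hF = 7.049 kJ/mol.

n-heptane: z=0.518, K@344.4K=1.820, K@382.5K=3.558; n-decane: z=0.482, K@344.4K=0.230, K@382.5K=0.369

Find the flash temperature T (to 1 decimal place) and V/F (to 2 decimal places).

Adiabatic flash: solve Rachford–Rice at each trial T, then check hF = ψ·hV(T) + (1−ψ)·hL(T).
  T = 344.4 K: K = (1.820, 0.230), RR gives ψ = 0.085, H_out = 2.081 kJ/mol
  T = 382.5 K: K = (3.558, 0.369), RR gives ψ = 0.632, H_out = 21.412 kJ/mol
  T = 363.4 K: K = (2.588, 0.295), RR gives ψ = 0.431, H_out = 13.687 kJ/mol
  T = 353.9 K: K = (2.180, 0.261), RR gives ψ = 0.293, H_out = 8.801 kJ/mol
  T = 349.1 K: K = (1.993, 0.245), RR gives ψ = 0.201, H_out = 5.741 kJ/mol
  T = 351.5 K: K = (2.085, 0.253), RR gives ψ = 0.249, H_out = 7.339 kJ/mol
  T = 350.3 K: K = (2.038, 0.249), RR gives ψ = 0.226, H_out = 6.559 kJ/mol
  T = 350.9 K: K = (2.062, 0.251), RR gives ψ = 0.238, H_out = 6.954 kJ/mol
Linear interpolation between T = 350.9 (H_out = 6.954) and T = 351.5 (H_out = 7.339) on hF = 7.049 gives T ≈ 351.0 K, at which ψ = 0.24.

T = 351.0 K, V/F = 0.24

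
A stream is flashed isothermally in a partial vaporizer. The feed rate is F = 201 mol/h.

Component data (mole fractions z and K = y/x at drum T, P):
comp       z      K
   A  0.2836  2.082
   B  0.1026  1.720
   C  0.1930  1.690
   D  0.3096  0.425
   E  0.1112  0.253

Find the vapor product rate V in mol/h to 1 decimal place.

V = 89.9 mol/h

Newton iteration, V/F⁰ = 0.5:
  V/F = 0.5000: g = -0.02998, g' = -0.5791 → V/F = 0.4482
  V/F = 0.4482: g = -0.00051, g' = -0.5606 → V/F = 0.4473
Converged at V/F = 0.4473.
Then V = V/F·F = 0.4473·201 = 89.9 mol/h and L = F − V = 111.1 mol/h.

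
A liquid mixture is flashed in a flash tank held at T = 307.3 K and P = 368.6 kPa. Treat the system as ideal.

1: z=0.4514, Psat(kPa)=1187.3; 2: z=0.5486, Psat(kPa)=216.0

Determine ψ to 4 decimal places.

ψ = 0.8433

Raoult's law: Kᵢ = Pᵢˢᵃᵗ/P = Pᵢˢᵃᵗ/368.6.
  K_1 = 1187.3/368.6 = 3.221107, K_2 = 216.0/368.6 = 0.586001
Let ψ = V/F and solve Σ zᵢ(Kᵢ−1)/(1+ψ(Kᵢ−1)) = 0.
g(0) = ΣzᵢKᵢ − 1 = 0.7755 and g(1) = 1 − Σzᵢ/Kᵢ = -0.0763, so a root lies in (0, 1).
Binary case is linear: z₁(K₁−1)(1+ψ(K₂−1)) + z₂(K₂−1)(1+ψ(K₁−1)) = 0
⇒ ψ = [z₁(K₁−1)+z₂(K₂−1)] / [−(K₁−1)(K₂−1)] = 0.77549/0.91954 = 0.8433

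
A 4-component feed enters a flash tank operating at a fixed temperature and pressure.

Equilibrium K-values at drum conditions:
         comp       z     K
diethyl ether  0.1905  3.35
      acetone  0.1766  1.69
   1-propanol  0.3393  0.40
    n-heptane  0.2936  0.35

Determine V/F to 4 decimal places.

Newton–Raphson from V/F = 0.44:
  V/F = 0.4400: g = -0.23032, g' = -0.7726 → V/F = 0.1419
  V/F = 0.1419: g = 0.01396, g' = -0.9579 → V/F = 0.1565
  V/F = 0.1565: g = 0.00018, g' = -0.9334 → V/F = 0.1567
Converged at V/F = 0.1567.

V/F = 0.1567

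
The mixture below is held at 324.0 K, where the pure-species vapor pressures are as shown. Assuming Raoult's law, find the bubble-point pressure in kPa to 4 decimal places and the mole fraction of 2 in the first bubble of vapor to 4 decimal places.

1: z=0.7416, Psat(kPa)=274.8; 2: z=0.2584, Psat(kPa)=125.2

At the bubble point ψ → 0, so ΣzᵢKᵢ = 1 with Kᵢ = Pᵢˢᵃᵗ/P ⇒ P = ΣzᵢPᵢˢᵃᵗ.
P = 0.7416·274.8 + 0.2584·125.2 = 236.1434 kPa
yᵢ = zᵢPᵢˢᵃᵗ/P ⇒ y_2 = 0.2584·125.2/236.1434 = 0.1370

Pbub = 236.1434 kPa, y_2 = 0.1370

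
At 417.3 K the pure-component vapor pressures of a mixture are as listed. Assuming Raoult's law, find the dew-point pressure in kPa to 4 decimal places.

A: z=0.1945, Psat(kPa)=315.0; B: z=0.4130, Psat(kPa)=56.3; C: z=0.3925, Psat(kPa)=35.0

Pdew = 52.1718 kPa

At the dew point ψ → 1, so Σzᵢ/Kᵢ = 1 with Kᵢ = Pᵢˢᵃᵗ/P ⇒ 1/P = Σzᵢ/Pᵢˢᵃᵗ.
1/P = 0.1945/315.0 + 0.4130/56.3 + 0.3925/35.0 = 0.0191674 ⇒ P = 52.1718 kPa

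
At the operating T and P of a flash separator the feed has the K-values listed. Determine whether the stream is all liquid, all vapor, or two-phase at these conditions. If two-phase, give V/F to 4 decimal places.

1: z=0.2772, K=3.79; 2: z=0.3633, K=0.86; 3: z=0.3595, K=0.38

two-phase, V/F = 0.4210

ΣzᵢKᵢ = 1.4996; Σzᵢ/Kᵢ = 1.4416.
Both exceed 1, so a two-phase solution exists.
Material balance + equilibrium reduce to Σ zᵢ(Kᵢ−1)/(1+ψ(Kᵢ−1)) = 0.
Iterate (Newton) starting at ψ = 0.5:
  ψ = 0.5000: g = -0.05480, g' = -0.6747 → ψ = 0.4188
  ψ = 0.4188: g = 0.00158, g' = -0.7191 → ψ = 0.4210
Converged at ψ = 0.4210.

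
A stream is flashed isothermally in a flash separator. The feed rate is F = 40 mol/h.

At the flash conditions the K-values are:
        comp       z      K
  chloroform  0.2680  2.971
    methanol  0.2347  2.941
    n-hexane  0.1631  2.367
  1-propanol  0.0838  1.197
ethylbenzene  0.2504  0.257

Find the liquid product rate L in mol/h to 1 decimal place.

L = 6.5 mol/h

Material balance + equilibrium reduce to Σ zᵢ(Kᵢ−1)/(1+ψ(Kᵢ−1)) = 0.
Check two-phase: ΣzᵢKᵢ = 2.0372 > 1 and Σzᵢ/Kᵢ = 1.2832 > 1, so g(0) = 1.0372 > 0 and g(1) = -0.2832 < 0.
Newton–Raphson from ψ = 0.5:
  ψ = 0.5000: g = 0.34868, g' = -0.9520 → ψ = 0.8663
  ψ = 0.8663: g = -0.04088, g' = -1.4197 → ψ = 0.8375
  ψ = 0.8375: g = -0.00158, g' = -1.3138 → ψ = 0.8363
Converged at ψ = 0.8363.
Then V = ψ·F = 0.8363·40 = 33.5 mol/h and L = F − V = 6.5 mol/h.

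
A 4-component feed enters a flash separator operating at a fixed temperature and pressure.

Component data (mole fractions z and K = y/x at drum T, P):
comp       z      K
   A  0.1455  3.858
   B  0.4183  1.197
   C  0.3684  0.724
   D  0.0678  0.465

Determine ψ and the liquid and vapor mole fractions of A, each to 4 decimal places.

ψ = 0.8168, x_A = 0.0436, y_A = 0.1683

Newton–Raphson from ψ = 0.39:
  ψ = 0.3900: g = 0.11340, g' = -0.3460 → ψ = 0.7177
  ψ = 0.7177: g = 0.02280, g' = -0.2349 → ψ = 0.8148
  ψ = 0.8148: g = 0.00045, g' = -0.2270 → ψ = 0.8168
Converged at ψ = 0.8168.
Compositions from xᵢ = zᵢ/(1+ψ(Kᵢ−1)), yᵢ = Kᵢxᵢ:
  A: x = 0.0436, y = 0.1683
  B: x = 0.3603, y = 0.4313
  C: x = 0.4756, y = 0.3443
  D: x = 0.1204, y = 0.0560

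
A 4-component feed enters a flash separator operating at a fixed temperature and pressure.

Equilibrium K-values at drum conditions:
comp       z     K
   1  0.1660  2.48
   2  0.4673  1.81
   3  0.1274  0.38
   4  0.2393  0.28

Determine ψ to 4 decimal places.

ψ = 0.5389

Let ψ = V/F and solve Σ zᵢ(Kᵢ−1)/(1+ψ(Kᵢ−1)) = 0.
Feasibility: ΣzᵢKᵢ = 1.3729, Σzᵢ/Kᵢ = 1.5150 — both > 1, two phases present.
Newton iteration, ψ⁰ = 0.5:
  ψ = 0.5000: g = 0.02691, g' = -0.6811 → ψ = 0.5395
  ψ = 0.5395: g = -0.00042, g' = -0.7032 → ψ = 0.5389
Converged at ψ = 0.5389.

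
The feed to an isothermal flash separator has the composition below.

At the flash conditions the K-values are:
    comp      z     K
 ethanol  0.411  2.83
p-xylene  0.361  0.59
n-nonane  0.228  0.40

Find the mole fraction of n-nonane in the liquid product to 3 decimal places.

Rachford–Rice: g(β) = Σ zᵢ(Kᵢ−1)/(1+β(Kᵢ−1)) = 0.
Check two-phase: ΣzᵢKᵢ = 1.467 > 1 and Σzᵢ/Kᵢ = 1.327 > 1, so g(0) = 0.467 > 0 and g(1) = -0.327 < 0.
Newton–Raphson from β = 0.46:
  β = 0.460: g = 0.0370, g' = -0.655 → β = 0.517
  β = 0.517: g = 0.0006, g' = -0.634 → β = 0.518
Converged at β = 0.518.
Compositions from xᵢ = zᵢ/(1+β(Kᵢ−1)), yᵢ = Kᵢxᵢ:
  ethanol: x = 0.211, y = 0.597
  p-xylene: x = 0.458, y = 0.270
  n-nonane: x = 0.331, y = 0.132

x_n-nonane = 0.331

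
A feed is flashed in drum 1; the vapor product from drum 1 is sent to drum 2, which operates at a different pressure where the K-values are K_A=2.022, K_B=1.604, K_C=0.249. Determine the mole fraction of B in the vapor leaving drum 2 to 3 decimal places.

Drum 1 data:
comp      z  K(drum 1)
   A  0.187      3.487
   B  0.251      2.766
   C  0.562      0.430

Drum 1:
Rachford–Rice: g(ψ₁) = Σ zᵢ(Kᵢ−1)/(1+ψ₁(Kᵢ−1)) = 0.
Check two-phase: ΣzᵢKᵢ = 1.588 > 1 and Σzᵢ/Kᵢ = 1.451 > 1, so g(0) = 0.588 > 0 and g(1) = -0.451 < 0.
Iterate (Newton) starting at ψ₁ = 0.5:
  ψ₁ = 0.500: g = -0.0053, g' = -0.808 → ψ₁ = 0.493
Converged at ψ₁ = 0.493.
Drum-1 compositions:
  A: x = 0.084, y = 0.293
  B: x = 0.134, y = 0.371
  C: x = 0.782, y = 0.336
Drum-2 feed = drum-1 vapor: z₂ = (0.2928, 0.3710, 0.3362).
Drum 2:
Material balance + equilibrium reduce to Σ zᵢ(Kᵢ−1)/(1+ψ₂(Kᵢ−1)) = 0.
Feasibility: ΣzᵢKᵢ = 1.271, Σzᵢ/Kᵢ = 1.726 — both > 1, two phases present.
Newton–Raphson from ψ₂ = 0.5:
  ψ₂ = 0.500: g = -0.0342, g' = -0.700 → ψ₂ = 0.451
  ψ₂ = 0.451: g = -0.0010, g' = -0.661 → ψ₂ = 0.450
Converged at ψ₂ = 0.450.
  A: x = 0.201, y = 0.406
  B: x = 0.292, y = 0.468
  C: x = 0.508, y = 0.126

y_B (drum 2) = 0.468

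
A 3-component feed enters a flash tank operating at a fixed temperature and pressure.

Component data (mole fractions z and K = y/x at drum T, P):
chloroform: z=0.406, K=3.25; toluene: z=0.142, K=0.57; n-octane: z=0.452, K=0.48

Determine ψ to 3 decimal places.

Let ψ = V/F and solve Σ zᵢ(Kᵢ−1)/(1+ψ(Kᵢ−1)) = 0.
Check two-phase: ΣzᵢKᵢ = 1.617 > 1 and Σzᵢ/Kᵢ = 1.316 > 1, so g(0) = 0.617 > 0 and g(1) = -0.316 < 0.
Newton iteration, ψ⁰ = 0.5:
  ψ = 0.500: g = 0.0345, g' = -0.721 → ψ = 0.548
  ψ = 0.548: g = 0.0006, g' = -0.696 → ψ = 0.549
Converged at ψ = 0.549.

ψ = 0.549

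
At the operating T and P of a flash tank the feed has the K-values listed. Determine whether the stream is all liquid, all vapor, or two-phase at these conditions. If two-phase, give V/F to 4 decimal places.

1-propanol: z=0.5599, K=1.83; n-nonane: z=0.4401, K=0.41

ΣzᵢKᵢ = 1.2051; Σzᵢ/Kᵢ = 1.3794.
Both exceed 1, so a two-phase solution exists.
Rachford–Rice: g(ψ) = Σ zᵢ(Kᵢ−1)/(1+ψ(Kᵢ−1)) = 0.
Newton–Raphson from ψ = 0.5:
  ψ = 0.5000: g = -0.03989, g' = -0.5009 → ψ = 0.4204
  ψ = 0.4204: g = -0.00078, g' = -0.4829 → ψ = 0.4187
Converged at ψ = 0.4187.

two-phase, V/F = 0.4187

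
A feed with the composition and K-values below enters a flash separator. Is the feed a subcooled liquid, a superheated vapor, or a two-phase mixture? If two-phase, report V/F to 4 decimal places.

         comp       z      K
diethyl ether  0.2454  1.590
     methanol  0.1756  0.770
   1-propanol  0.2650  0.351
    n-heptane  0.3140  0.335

ΣzᵢKᵢ = 0.7236; Σzᵢ/Kᵢ = 2.0747.
Since ΣzᵢKᵢ < 1 the mixture is below its bubble point — single liquid phase.

subcooled liquid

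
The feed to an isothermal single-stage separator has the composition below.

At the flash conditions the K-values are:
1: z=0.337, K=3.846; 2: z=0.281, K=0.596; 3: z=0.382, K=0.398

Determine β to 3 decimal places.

Rachford–Rice: g(β) = Σ zᵢ(Kᵢ−1)/(1+β(Kᵢ−1)) = 0.
Check two-phase: ΣzᵢKᵢ = 1.616 > 1 and Σzᵢ/Kᵢ = 1.519 > 1, so g(0) = 0.616 > 0 and g(1) = -0.519 < 0.
Iterate (Newton) starting at β = 0.5:
  β = 0.500: g = -0.0754, g' = -0.820 → β = 0.408
  β = 0.408: g = 0.0030, g' = -0.893 → β = 0.411
Converged at β = 0.411.

β = 0.411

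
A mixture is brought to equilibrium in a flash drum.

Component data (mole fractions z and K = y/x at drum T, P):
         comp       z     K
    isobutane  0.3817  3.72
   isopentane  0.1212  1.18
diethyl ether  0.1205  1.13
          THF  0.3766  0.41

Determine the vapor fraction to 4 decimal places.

Let ψ = V/F and solve Σ zᵢ(Kᵢ−1)/(1+ψ(Kᵢ−1)) = 0.
Feasibility: ΣzᵢKᵢ = 1.8535, Σzᵢ/Kᵢ = 1.2305 — both > 1, two phases present.
Newton–Raphson from ψ = 0.5:
  ψ = 0.5000: g = 0.15948, g' = -0.7759 → ψ = 0.7055
  ψ = 0.7055: g = 0.00873, g' = -0.7209 → ψ = 0.7177
  ψ = 0.7177: g = -0.00001, g' = -0.7232 → ψ = 0.7176
Converged at ψ = 0.7176.

ψ = 0.7176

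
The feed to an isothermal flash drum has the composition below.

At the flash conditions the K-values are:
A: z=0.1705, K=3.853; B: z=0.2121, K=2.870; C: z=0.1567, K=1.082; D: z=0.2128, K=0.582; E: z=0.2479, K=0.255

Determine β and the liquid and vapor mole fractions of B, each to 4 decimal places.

Rachford–Rice: g(β) = Σ zᵢ(Kᵢ−1)/(1+β(Kᵢ−1)) = 0.
g(0) = ΣzᵢKᵢ − 1 = 0.6223 and g(1) = 1 − Σzᵢ/Kᵢ = -0.6008, so a root lies in (0, 1).
Newton iteration, β⁰ = 0.61:
  β = 0.6100: g = -0.08290, g' = -0.8769 → β = 0.5155
  β = 0.5155: g = -0.00203, g' = -0.8437 → β = 0.5131
Converged at β = 0.5131.
Compositions from xᵢ = zᵢ/(1+β(Kᵢ−1)), yᵢ = Kᵢxᵢ:
  A: x = 0.0692, y = 0.2666
  B: x = 0.1082, y = 0.3107
  C: x = 0.1504, y = 0.1627
  D: x = 0.2709, y = 0.1577
  E: x = 0.4013, y = 0.1023

β = 0.5131, x_B = 0.1082, y_B = 0.3107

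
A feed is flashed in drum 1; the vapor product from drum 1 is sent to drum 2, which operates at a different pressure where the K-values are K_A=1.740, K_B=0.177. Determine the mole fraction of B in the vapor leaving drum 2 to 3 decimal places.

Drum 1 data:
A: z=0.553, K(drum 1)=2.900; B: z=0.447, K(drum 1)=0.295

Drum 1:
Binary case is linear: z₁(K₁−1)(1+ψ₁(K₂−1)) + z₂(K₂−1)(1+ψ₁(K₁−1)) = 0
⇒ ψ₁ = [z₁(K₁−1)+z₂(K₂−1)] / [−(K₁−1)(K₂−1)] = 0.7356/1.3395 = 0.549
Drum-1 compositions:
  A: x = 0.271, y = 0.785
  B: x = 0.729, y = 0.215
Drum-2 feed = drum-1 vapor: z₂ = (0.7848, 0.2152).
Drum 2:
Newton iteration, ψ₂⁰ = 0.41:
  ψ₂ = 0.410: g = 0.1783, g' = -0.585 → ψ₂ = 0.715
  ψ₂ = 0.715: g = -0.0503, g' = -1.044 → ψ₂ = 0.667
  ψ₂ = 0.667: g = -0.0034, g' = -0.908 → ψ₂ = 0.663
Converged at ψ₂ = 0.663.
  A: x = 0.527, y = 0.916
  B: x = 0.473, y = 0.084

y_B (drum 2) = 0.084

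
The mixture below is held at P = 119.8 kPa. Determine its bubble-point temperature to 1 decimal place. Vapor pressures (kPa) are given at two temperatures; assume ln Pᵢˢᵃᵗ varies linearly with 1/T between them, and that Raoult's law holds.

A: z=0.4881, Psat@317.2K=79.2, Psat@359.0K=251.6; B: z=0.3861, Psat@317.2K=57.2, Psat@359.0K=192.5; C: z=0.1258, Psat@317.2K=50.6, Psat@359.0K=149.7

Bubble-point temperature: ΣzᵢPᵢˢᵃᵗ(T) = P. Interpolate ln Pᵢˢᵃᵗ = aᵢ + bᵢ/T.
  T = 317.2 K: ΣzᵢPᵢˢᵃᵗ = 67.11 kPa
  T = 359.0 K: ΣzᵢPᵢˢᵃᵗ = 215.96 kPa
  T = 338.1 K: ΣzᵢPᵢˢᵃᵗ = 124.79 kPa
  T = 327.6 K: ΣzᵢPᵢˢᵃᵗ = 92.28 kPa
  T = 332.9 K: ΣzᵢPᵢˢᵃᵗ = 107.72 kPa
  T = 335.5 K: ΣzᵢPᵢˢᵃᵗ = 116.01 kPa
Interpolating between 335.5 K and 338.1 K gives T ≈ 336.6 K.

T = 336.6 K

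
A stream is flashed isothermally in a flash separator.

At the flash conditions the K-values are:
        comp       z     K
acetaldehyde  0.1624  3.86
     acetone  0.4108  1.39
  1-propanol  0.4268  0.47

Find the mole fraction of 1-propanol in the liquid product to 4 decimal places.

Let ψ = V/F and solve Σ zᵢ(Kᵢ−1)/(1+ψ(Kᵢ−1)) = 0.
Feasibility: ΣzᵢKᵢ = 1.3985, Σzᵢ/Kᵢ = 1.2457 — both > 1, two phases present.
Newton iteration, ψ⁰ = 0.65:
  ψ = 0.6500: g = -0.05482, g' = -0.4813 → ψ = 0.5361
  ψ = 0.5361: g = -0.00013, g' = -0.4837 → ψ = 0.5358
Converged at ψ = 0.5358.
Compositions from xᵢ = zᵢ/(1+ψ(Kᵢ−1)), yᵢ = Kᵢxᵢ:
  acetaldehyde: x = 0.0641, y = 0.2475
  acetone: x = 0.3398, y = 0.4723
  1-propanol: x = 0.5961, y = 0.2802

x_1-propanol = 0.5961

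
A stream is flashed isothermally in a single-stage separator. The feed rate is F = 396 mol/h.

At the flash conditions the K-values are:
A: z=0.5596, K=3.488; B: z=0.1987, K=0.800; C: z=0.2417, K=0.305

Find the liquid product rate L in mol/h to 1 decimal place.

L = 63.7 mol/h

Newton iteration, β⁰ = 0.5:
  β = 0.5000: g = 0.31885, g' = -0.9719 → β = 0.8281
  β = 0.8281: g = 0.01162, g' = -1.0292 → β = 0.8393
Converged at β = 0.8393.
Then V = β·F = 0.8393·396 = 332.3 mol/h and L = F − V = 63.7 mol/h.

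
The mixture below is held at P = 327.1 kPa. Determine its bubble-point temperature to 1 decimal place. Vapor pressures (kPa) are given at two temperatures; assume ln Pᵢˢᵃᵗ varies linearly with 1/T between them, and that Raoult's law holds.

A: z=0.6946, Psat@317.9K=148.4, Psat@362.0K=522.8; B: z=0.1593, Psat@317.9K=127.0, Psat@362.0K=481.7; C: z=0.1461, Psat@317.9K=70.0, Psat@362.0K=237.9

T = 347.8 K

Bubble-point temperature: ΣzᵢPᵢˢᵃᵗ(T) = P. Interpolate ln Pᵢˢᵃᵗ = aᵢ + bᵢ/T.
  T = 317.9 K: ΣzᵢPᵢˢᵃᵗ = 133.54 kPa
  T = 362.0 K: ΣzᵢPᵢˢᵃᵗ = 474.63 kPa
  T = 339.9 K: ΣzᵢPᵢˢᵃᵗ = 261.92 kPa
  T = 350.9 K: ΣzᵢPᵢˢᵃᵗ = 355.41 kPa
  T = 345.4 K: ΣzᵢPᵢˢᵃᵗ = 305.85 kPa
  T = 348.1 K: ΣzᵢPᵢˢᵃᵗ = 329.44 kPa
Interpolating between 345.4 K and 348.1 K gives T ≈ 347.8 K.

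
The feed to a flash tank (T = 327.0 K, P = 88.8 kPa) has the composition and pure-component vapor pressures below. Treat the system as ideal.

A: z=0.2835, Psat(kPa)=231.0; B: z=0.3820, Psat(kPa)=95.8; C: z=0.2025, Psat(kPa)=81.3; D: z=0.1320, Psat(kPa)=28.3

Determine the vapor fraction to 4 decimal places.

Raoult's law: Kᵢ = Pᵢˢᵃᵗ/P = Pᵢˢᵃᵗ/88.8.
  K_A = 231.0/88.8 = 2.601351, K_B = 95.8/88.8 = 1.078829, K_C = 81.3/88.8 = 0.915541, K_D = 28.3/88.8 = 0.318694
Iterate (Newton) starting at ψ = 0.5:
  ψ = 0.5000: g = 0.12684, g' = -0.3689 → ψ = 0.8438
  ψ = 0.8438: g = -0.00865, g' = -0.4743 → ψ = 0.8256
  ψ = 0.8256: g = -0.00015, g' = -0.4587 → ψ = 0.8253
Converged at ψ = 0.8253.

ψ = 0.8253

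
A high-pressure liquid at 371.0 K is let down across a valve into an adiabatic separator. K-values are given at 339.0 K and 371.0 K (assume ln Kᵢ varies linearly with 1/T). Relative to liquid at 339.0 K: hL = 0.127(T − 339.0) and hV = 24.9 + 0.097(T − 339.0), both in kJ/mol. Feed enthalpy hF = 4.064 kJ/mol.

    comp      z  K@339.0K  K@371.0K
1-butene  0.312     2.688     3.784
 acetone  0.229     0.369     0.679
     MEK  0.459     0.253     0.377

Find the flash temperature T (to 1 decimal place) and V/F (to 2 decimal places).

T = 347.7 K, V/F = 0.12

Adiabatic flash: solve Rachford–Rice at each trial T, then check hF = ψ·hV(T) + (1−ψ)·hL(T).
  T = 339.0 K: K = (2.688, 0.369, 0.253), RR gives ψ = 0.033, H_out = 0.816 kJ/mol
  T = 371.0 K: K = (3.784, 0.679, 0.377), RR gives ψ = 0.341, H_out = 12.226 kJ/mol
  T = 355.0 K: K = (3.214, 0.507, 0.312), RR gives ψ = 0.188, H_out = 6.634 kJ/mol
  T = 347.0 K: K = (2.945, 0.434, 0.281), RR gives ψ = 0.113, H_out = 3.807 kJ/mol
  T = 351.0 K: K = (3.078, 0.470, 0.296), RR gives ψ = 0.151, H_out = 5.234 kJ/mol
  T = 349.0 K: K = (3.011, 0.452, 0.289), RR gives ψ = 0.132, H_out = 4.525 kJ/mol
Linear interpolation between T = 347.0 (H_out = 3.807) and T = 349.0 (H_out = 4.525) on hF = 4.064 gives T ≈ 347.7 K, at which ψ = 0.12.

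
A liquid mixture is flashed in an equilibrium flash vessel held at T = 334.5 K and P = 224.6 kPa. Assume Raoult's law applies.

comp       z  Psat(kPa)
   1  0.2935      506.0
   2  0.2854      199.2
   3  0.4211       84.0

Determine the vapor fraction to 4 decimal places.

ψ = 0.1235

Raoult's law: Kᵢ = Pᵢˢᵃᵗ/P = Pᵢˢᵃᵗ/224.6.
  K_1 = 506.0/224.6 = 2.252894, K_2 = 199.2/224.6 = 0.886910, K_3 = 84.0/224.6 = 0.373998
Let ψ = V/F and solve Σ zᵢ(Kᵢ−1)/(1+ψ(Kᵢ−1)) = 0.
Check two-phase: ΣzᵢKᵢ = 1.0718 > 1 and Σzᵢ/Kᵢ = 1.5780 > 1, so g(0) = 0.0718 > 0 and g(1) = -0.5780 < 0.
Newton iteration, ψ⁰ = 0.5:
  ψ = 0.5000: g = -0.19183, g' = -0.5279 → ψ = 0.1366
  ψ = 0.1366: g = -0.00706, g' = -0.5370 → ψ = 0.1235
Converged at ψ = 0.1235.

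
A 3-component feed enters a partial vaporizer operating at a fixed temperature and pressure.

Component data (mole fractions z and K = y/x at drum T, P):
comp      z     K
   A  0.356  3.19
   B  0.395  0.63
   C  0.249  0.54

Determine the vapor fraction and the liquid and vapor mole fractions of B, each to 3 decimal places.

ψ = 0.582, x_B = 0.503, y_B = 0.317

Let ψ = V/F and solve Σ zᵢ(Kᵢ−1)/(1+ψ(Kᵢ−1)) = 0.
Check two-phase: ΣzᵢKᵢ = 1.519 > 1 and Σzᵢ/Kᵢ = 1.200 > 1, so g(0) = 0.519 > 0 and g(1) = -0.200 < 0.
Newton iteration, ψ⁰ = 0.5:
  ψ = 0.500: g = 0.0441, g' = -0.559 → ψ = 0.579
  ψ = 0.579: g = 0.0017, g' = -0.517 → ψ = 0.582
Converged at ψ = 0.582.
Compositions from xᵢ = zᵢ/(1+ψ(Kᵢ−1)), yᵢ = Kᵢxᵢ:
  A: x = 0.156, y = 0.499
  B: x = 0.503, y = 0.317
  C: x = 0.340, y = 0.184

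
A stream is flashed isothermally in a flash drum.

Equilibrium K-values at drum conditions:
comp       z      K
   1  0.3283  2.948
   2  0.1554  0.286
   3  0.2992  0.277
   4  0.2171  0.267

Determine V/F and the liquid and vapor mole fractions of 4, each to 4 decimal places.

V/F = 0.1085, x_4 = 0.2359, y_4 = 0.0630

Material balance + equilibrium reduce to Σ zᵢ(Kᵢ−1)/(1+V/F(Kᵢ−1)) = 0.
Check two-phase: ΣzᵢKᵢ = 1.1531 > 1 and Σzᵢ/Kᵢ = 2.5480 > 1, so g(0) = 0.1531 > 0 and g(1) = -1.5480 < 0.
Newton iteration, V/F⁰ = 0.39:
  V/F = 0.3900: g = -0.31446, g' = -1.0866 → V/F = 0.1006
  V/F = 0.1006: g = 0.01011, g' = -1.2808 → V/F = 0.1085
Converged at V/F = 0.1085.
Compositions from xᵢ = zᵢ/(1+V/F(Kᵢ−1)), yᵢ = Kᵢxᵢ:
  1: x = 0.2710, y = 0.7989
  2: x = 0.1685, y = 0.0482
  3: x = 0.3247, y = 0.0899
  4: x = 0.2359, y = 0.0630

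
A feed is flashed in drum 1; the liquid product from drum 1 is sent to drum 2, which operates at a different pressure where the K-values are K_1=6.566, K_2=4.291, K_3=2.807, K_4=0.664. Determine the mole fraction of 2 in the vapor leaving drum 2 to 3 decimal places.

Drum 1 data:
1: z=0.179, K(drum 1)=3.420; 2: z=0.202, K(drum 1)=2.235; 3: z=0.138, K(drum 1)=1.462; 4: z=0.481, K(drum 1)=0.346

Drum 1:
Let ψ₁ = V/F and solve Σ zᵢ(Kᵢ−1)/(1+ψ₁(Kᵢ−1)) = 0.
Check two-phase: ΣzᵢKᵢ = 1.432 > 1 and Σzᵢ/Kᵢ = 1.627 > 1, so g(0) = 0.432 > 0 and g(1) = -0.627 < 0.
Iterate (Newton) starting at ψ₁ = 0.5:
  ψ₁ = 0.500: g = -0.0654, g' = -0.806 → ψ₁ = 0.419
  ψ₁ = 0.419: g = -0.0003, g' = -0.803 → ψ₁ = 0.418
Converged at ψ₁ = 0.418.
Drum-1 compositions:
  1: x = 0.089, y = 0.304
  2: x = 0.133, y = 0.298
  3: x = 0.116, y = 0.169
  4: x = 0.662, y = 0.229
Drum-2 feed = drum-1 liquid: z₂ = (0.0889, 0.1332, 0.1156, 0.6623).
Drum 2:
Rachford–Rice: g(ψ₂) = Σ zᵢ(Kᵢ−1)/(1+ψ₂(Kᵢ−1)) = 0.
Feasibility: ΣzᵢKᵢ = 1.920, Σzᵢ/Kᵢ = 1.083 — both > 1, two phases present.
Newton iteration, ψ₂⁰ = 0.56:
  ψ₂ = 0.560: g = 0.1042, g' = -0.548 → ψ₂ = 0.750
  ψ₂ = 0.750: g = 0.0132, g' = -0.424 → ψ₂ = 0.781
  ψ₂ = 0.781: g = 0.0002, g' = -0.412 → ψ₂ = 0.782
Converged at ψ₂ = 0.782.
  1: x = 0.017, y = 0.109
  2: x = 0.037, y = 0.160
  3: x = 0.048, y = 0.135
  4: x = 0.898, y = 0.596

y_2 (drum 2) = 0.160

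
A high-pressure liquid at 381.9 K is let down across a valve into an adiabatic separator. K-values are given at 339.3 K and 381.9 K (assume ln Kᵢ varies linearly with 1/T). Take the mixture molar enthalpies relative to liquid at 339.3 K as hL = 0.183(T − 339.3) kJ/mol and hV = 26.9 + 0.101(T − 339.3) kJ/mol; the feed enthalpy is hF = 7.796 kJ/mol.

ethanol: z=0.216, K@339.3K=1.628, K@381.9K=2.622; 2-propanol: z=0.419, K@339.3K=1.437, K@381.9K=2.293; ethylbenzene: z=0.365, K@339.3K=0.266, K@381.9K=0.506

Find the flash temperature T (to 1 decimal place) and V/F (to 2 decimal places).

T = 343.7 K, V/F = 0.26

Adiabatic flash: solve Rachford–Rice at each trial T, then check hF = ψ·hV(T) + (1−ψ)·hL(T).
  T = 339.3 K: K = (1.628, 1.437, 0.266), RR gives ψ = 0.136, H_out = 3.671 kJ/mol
  T = 381.9 K: K = (2.622, 2.293, 0.506), RR gives ψ = 1.000, H_out = 31.203 kJ/mol
  T = 360.6 K: K = (2.095, 1.840, 0.374), RR gives ψ = 0.618, H_out = 19.447 kJ/mol
  T = 350.0 K: K = (1.855, 1.633, 0.317), RR gives ψ = 0.413, H_out = 12.695 kJ/mol
  T = 344.6 K: K = (1.739, 1.533, 0.291), RR gives ψ = 0.287, H_out = 8.572 kJ/mol
  T = 342.0 K: K = (1.684, 1.485, 0.278), RR gives ψ = 0.218, H_out = 6.303 kJ/mol
  T = 343.3 K: K = (1.711, 1.509, 0.284), RR gives ψ = 0.253, H_out = 7.466 kJ/mol
Linear interpolation between T = 343.3 (H_out = 7.466) and T = 344.6 (H_out = 8.572) on hF = 7.796 gives T ≈ 343.7 K, at which ψ = 0.26.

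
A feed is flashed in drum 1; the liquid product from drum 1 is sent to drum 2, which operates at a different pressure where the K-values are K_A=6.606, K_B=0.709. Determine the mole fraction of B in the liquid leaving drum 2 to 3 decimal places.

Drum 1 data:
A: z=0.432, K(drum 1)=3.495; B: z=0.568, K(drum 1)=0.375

x_B (drum 2) = 0.951

Drum 1:
Material balance + equilibrium reduce to Σ zᵢ(Kᵢ−1)/(1+ψ₁(Kᵢ−1)) = 0.
Check two-phase: ΣzᵢKᵢ = 1.723 > 1 and Σzᵢ/Kᵢ = 1.638 > 1, so g(0) = 0.723 > 0 and g(1) = -0.638 < 0.
Iterate (Newton) starting at ψ₁ = 0.7:
  ψ₁ = 0.700: g = -0.2387, g' = -1.058 → ψ₁ = 0.474
  ψ₁ = 0.474: g = -0.0110, g' = -1.012 → ψ₁ = 0.464
Converged at ψ₁ = 0.464.
Drum-1 compositions:
  A: x = 0.200, y = 0.700
  B: x = 0.800, y = 0.300
Drum-2 feed = drum-1 liquid: z₂ = (0.2003, 0.7997).
Drum 2:
Rachford–Rice: g(ψ₂) = Σ zᵢ(Kᵢ−1)/(1+ψ₂(Kᵢ−1)) = 0.
Feasibility: ΣzᵢKᵢ = 1.890, Σzᵢ/Kᵢ = 1.158 — both > 1, two phases present.
Binary case is linear: z₁(K₁−1)(1+ψ₂(K₂−1)) + z₂(K₂−1)(1+ψ₂(K₁−1)) = 0
⇒ ψ₂ = [z₁(K₁−1)+z₂(K₂−1)] / [−(K₁−1)(K₂−1)] = 0.8903/1.6313 = 0.546
  A: x = 0.049, y = 0.326
  B: x = 0.951, y = 0.674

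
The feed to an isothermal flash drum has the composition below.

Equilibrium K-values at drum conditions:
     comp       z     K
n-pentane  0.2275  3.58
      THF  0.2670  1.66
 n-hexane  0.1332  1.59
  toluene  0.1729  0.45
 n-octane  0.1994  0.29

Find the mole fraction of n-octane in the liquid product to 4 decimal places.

x_n-octane = 0.3630

Material balance + equilibrium reduce to Σ zᵢ(Kᵢ−1)/(1+V/F(Kᵢ−1)) = 0.
Check two-phase: ΣzᵢKᵢ = 1.6051 > 1 and Σzᵢ/Kᵢ = 1.3800 > 1, so g(0) = 0.6051 > 0 and g(1) = -0.3800 < 0.
Newton iteration, V/F⁰ = 0.5:
  V/F = 0.5000: g = 0.09883, g' = -0.7233 → V/F = 0.6366
  V/F = 0.6366: g = -0.00136, g' = -0.7576 → V/F = 0.6348
Converged at V/F = 0.6348.
Compositions from xᵢ = zᵢ/(1+V/F(Kᵢ−1)), yᵢ = Kᵢxᵢ:
  n-pentane: x = 0.0862, y = 0.3087
  THF: x = 0.1882, y = 0.3123
  n-hexane: x = 0.0969, y = 0.1541
  toluene: x = 0.2657, y = 0.1195
  n-octane: x = 0.3630, y = 0.1053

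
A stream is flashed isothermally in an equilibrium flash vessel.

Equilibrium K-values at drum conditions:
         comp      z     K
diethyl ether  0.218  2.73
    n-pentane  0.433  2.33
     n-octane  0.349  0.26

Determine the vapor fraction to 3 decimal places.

Rachford–Rice: g(ψ) = Σ zᵢ(Kᵢ−1)/(1+ψ(Kᵢ−1)) = 0.
Check two-phase: ΣzᵢKᵢ = 1.695 > 1 and Σzᵢ/Kᵢ = 1.608 > 1, so g(0) = 0.695 > 0 and g(1) = -0.608 < 0.
Newton iteration, ψ⁰ = 0.5:
  ψ = 0.500: g = 0.1382, g' = -0.945 → ψ = 0.646
  ψ = 0.646: g = -0.0071, g' = -1.069 → ψ = 0.640
  ψ = 0.640: g = -0.0000, g' = -1.059 → ψ = 0.639
Converged at ψ = 0.639.

ψ = 0.639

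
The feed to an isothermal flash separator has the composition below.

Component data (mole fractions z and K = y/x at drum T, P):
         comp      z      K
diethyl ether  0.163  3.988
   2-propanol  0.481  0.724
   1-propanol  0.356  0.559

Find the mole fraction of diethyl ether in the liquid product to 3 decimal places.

x_diethyl ether = 0.104

Let ψ = V/F and solve Σ zᵢ(Kᵢ−1)/(1+ψ(Kᵢ−1)) = 0.
g(0) = ΣzᵢKᵢ − 1 = 0.197 and g(1) = 1 − Σzᵢ/Kᵢ = -0.342, so a root lies in (0, 1).
Newton–Raphson from ψ = 0.46:
  ψ = 0.460: g = -0.1439, g' = -0.415 → ψ = 0.113
  ψ = 0.113: g = 0.0615, g' = -0.928 → ψ = 0.180
  ψ = 0.180: g = 0.0067, g' = -0.738 → ψ = 0.189
Converged at ψ = 0.189.
Compositions from xᵢ = zᵢ/(1+ψ(Kᵢ−1)), yᵢ = Kᵢxᵢ:
  diethyl ether: x = 0.104, y = 0.416
  2-propanol: x = 0.507, y = 0.367
  1-propanol: x = 0.388, y = 0.217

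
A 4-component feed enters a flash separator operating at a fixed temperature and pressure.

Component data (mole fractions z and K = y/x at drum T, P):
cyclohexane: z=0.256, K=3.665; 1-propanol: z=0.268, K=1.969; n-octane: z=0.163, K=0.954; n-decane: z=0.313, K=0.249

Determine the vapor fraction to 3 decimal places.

ψ = 0.591

Let ψ = V/F and solve Σ zᵢ(Kᵢ−1)/(1+ψ(Kᵢ−1)) = 0.
Feasibility: ΣzᵢKᵢ = 1.699, Σzᵢ/Kᵢ = 1.634 — both > 1, two phases present.
Iterate (Newton) starting at ψ = 0.5:
  ψ = 0.500: g = 0.0834, g' = -0.901 → ψ = 0.592
  ψ = 0.592: g = -0.0017, g' = -0.948 → ψ = 0.591
Converged at ψ = 0.591.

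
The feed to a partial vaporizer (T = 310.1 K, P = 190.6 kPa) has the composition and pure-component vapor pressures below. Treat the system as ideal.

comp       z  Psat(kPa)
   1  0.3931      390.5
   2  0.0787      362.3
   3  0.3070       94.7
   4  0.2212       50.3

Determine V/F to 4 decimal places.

Raoult's law: Kᵢ = Pᵢˢᵃᵗ/P = Pᵢˢᵃᵗ/190.6.
  K_1 = 390.5/190.6 = 2.048793, K_2 = 362.3/190.6 = 1.900839, K_3 = 94.7/190.6 = 0.496852, K_4 = 50.3/190.6 = 0.263903
Rachford–Rice: g(V/F) = Σ zᵢ(Kᵢ−1)/(1+V/F(Kᵢ−1)) = 0.
Check two-phase: ΣzᵢKᵢ = 1.1659 > 1 and Σzᵢ/Kᵢ = 1.6893 > 1, so g(0) = 0.1659 > 0 and g(1) = -0.6893 < 0.
Newton iteration, V/F⁰ = 0.5:
  V/F = 0.5000: g = -0.14471, g' = -0.6553 → V/F = 0.2792
  V/F = 0.2792: g = -0.00909, g' = -0.5946 → V/F = 0.2639
Converged at V/F = 0.2639.

V/F = 0.2639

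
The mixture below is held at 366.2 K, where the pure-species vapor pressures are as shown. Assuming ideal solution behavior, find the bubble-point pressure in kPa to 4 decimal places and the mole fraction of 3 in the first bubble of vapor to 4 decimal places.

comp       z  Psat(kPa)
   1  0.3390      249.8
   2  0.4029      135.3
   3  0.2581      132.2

Pbub = 173.3154 kPa, y_3 = 0.1969

At the bubble point ψ → 0, so ΣzᵢKᵢ = 1 with Kᵢ = Pᵢˢᵃᵗ/P ⇒ P = ΣzᵢPᵢˢᵃᵗ.
P = 0.3390·249.8 + 0.4029·135.3 + 0.2581·132.2 = 173.3154 kPa
yᵢ = zᵢPᵢˢᵃᵗ/P ⇒ y_3 = 0.2581·132.2/173.3154 = 0.1969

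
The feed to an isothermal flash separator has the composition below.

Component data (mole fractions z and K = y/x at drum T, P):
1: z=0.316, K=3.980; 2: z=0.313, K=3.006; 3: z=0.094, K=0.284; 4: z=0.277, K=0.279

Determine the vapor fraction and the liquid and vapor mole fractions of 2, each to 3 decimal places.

Material balance + equilibrium reduce to Σ zᵢ(Kᵢ−1)/(1+ψ(Kᵢ−1)) = 0.
Feasibility: ΣzᵢKᵢ = 2.303, Σzᵢ/Kᵢ = 1.507 — both > 1, two phases present.
Iterate (Newton) starting at ψ = 0.36:
  ψ = 0.360: g = 0.4585, g' = -1.428 → ψ = 0.681
  ψ = 0.681: g = 0.0524, g' = -1.270 → ψ = 0.722
Converged at ψ = 0.722.
Compositions from xᵢ = zᵢ/(1+ψ(Kᵢ−1)), yᵢ = Kᵢxᵢ:
  1: x = 0.100, y = 0.399
  2: x = 0.128, y = 0.384
  3: x = 0.194, y = 0.055
  4: x = 0.577, y = 0.161

ψ = 0.722, x_2 = 0.128, y_2 = 0.384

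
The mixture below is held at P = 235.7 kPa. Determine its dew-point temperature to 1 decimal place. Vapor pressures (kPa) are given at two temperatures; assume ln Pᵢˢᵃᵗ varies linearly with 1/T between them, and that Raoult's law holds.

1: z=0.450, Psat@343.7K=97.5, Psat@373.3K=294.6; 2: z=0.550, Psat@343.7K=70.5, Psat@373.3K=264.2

T = 369.1 K

Dew-point temperature: Σzᵢ·P/Pᵢˢᵃᵗ(T) = 1. Interpolate ln Pᵢˢᵃᵗ = aᵢ + bᵢ/T.
  T = 343.7 K: ΣzᵢP/Pᵢˢᵃᵗ = 2.9266
  T = 373.3 K: ΣzᵢP/Pᵢˢᵃᵗ = 0.8507
  T = 358.5 K: ΣzᵢP/Pᵢˢᵃᵗ = 1.5360
  T = 365.9 K: ΣzᵢP/Pᵢˢᵃᵗ = 1.1359
  T = 369.6 K: ΣzᵢP/Pᵢˢᵃᵗ = 0.9815
  T = 367.8 K: ΣzᵢP/Pᵢˢᵃᵗ = 1.0534
Interpolating between 367.8 K and 369.6 K gives T ≈ 369.1 K.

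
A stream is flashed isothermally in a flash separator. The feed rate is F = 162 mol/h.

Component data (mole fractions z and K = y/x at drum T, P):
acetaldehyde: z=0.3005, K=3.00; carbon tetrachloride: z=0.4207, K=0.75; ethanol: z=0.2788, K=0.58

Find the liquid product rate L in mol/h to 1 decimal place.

Rachford–Rice: g(V/F) = Σ zᵢ(Kᵢ−1)/(1+V/F(Kᵢ−1)) = 0.
g(0) = ΣzᵢKᵢ − 1 = 0.3787 and g(1) = 1 − Σzᵢ/Kᵢ = -0.1418, so a root lies in (0, 1).
Newton iteration, V/F⁰ = 0.3:
  V/F = 0.3000: g = 0.12795, g' = -0.5646 → V/F = 0.5266
  V/F = 0.5266: g = 0.02125, g' = -0.4011 → V/F = 0.5796
  V/F = 0.5796: g = 0.00059, g' = -0.3797 → V/F = 0.5811
Converged at V/F = 0.5811.
Then V = V/F·F = 0.5811·162 = 94.1 mol/h and L = F − V = 67.9 mol/h.

L = 67.9 mol/h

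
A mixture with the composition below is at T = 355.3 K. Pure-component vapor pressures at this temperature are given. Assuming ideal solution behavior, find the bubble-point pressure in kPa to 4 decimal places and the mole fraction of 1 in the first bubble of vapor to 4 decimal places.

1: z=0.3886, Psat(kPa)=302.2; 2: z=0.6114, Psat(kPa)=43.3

Pbub = 143.9085 kPa, y_1 = 0.8160

At the bubble point ψ → 0, so ΣzᵢKᵢ = 1 with Kᵢ = Pᵢˢᵃᵗ/P ⇒ P = ΣzᵢPᵢˢᵃᵗ.
P = 0.3886·302.2 + 0.6114·43.3 = 143.9085 kPa
yᵢ = zᵢPᵢˢᵃᵗ/P ⇒ y_1 = 0.3886·302.2/143.9085 = 0.8160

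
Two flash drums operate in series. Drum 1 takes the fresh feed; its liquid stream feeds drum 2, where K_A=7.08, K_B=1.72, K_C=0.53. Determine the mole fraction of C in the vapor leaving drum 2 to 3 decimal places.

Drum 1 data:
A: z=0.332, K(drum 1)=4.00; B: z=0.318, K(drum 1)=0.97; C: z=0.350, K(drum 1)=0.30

y_C (drum 2) = 0.392

Drum 1:
Material balance + equilibrium reduce to Σ zᵢ(Kᵢ−1)/(1+ψ₁(Kᵢ−1)) = 0.
Feasibility: ΣzᵢKᵢ = 1.741, Σzᵢ/Kᵢ = 1.578 — both > 1, two phases present.
Newton iteration, ψ₁⁰ = 0.45:
  ψ₁ = 0.450: g = 0.0565, g' = -0.907 → ψ₁ = 0.512
  ψ₁ = 0.512: g = 0.0009, g' = -0.881 → ψ₁ = 0.513
Converged at ψ₁ = 0.513.
Drum-1 compositions:
  A: x = 0.131, y = 0.523
  B: x = 0.323, y = 0.313
  C: x = 0.546, y = 0.164
Drum-2 feed = drum-1 liquid: z₂ = (0.1307, 0.3230, 0.5463).
Drum 2:
Material balance + equilibrium reduce to Σ zᵢ(Kᵢ−1)/(1+ψ₂(Kᵢ−1)) = 0.
Feasibility: ΣzᵢKᵢ = 1.770, Σzᵢ/Kᵢ = 1.237 — both > 1, two phases present.
Iterate (Newton) starting at ψ₂ = 0.43:
  ψ₂ = 0.430: g = 0.0756, g' = -0.657 → ψ₂ = 0.545
  ψ₂ = 0.545: g = 0.0060, g' = -0.564 → ψ₂ = 0.556
Converged at ψ₂ = 0.556.
  A: x = 0.030, y = 0.211
  B: x = 0.231, y = 0.397
  C: x = 0.739, y = 0.392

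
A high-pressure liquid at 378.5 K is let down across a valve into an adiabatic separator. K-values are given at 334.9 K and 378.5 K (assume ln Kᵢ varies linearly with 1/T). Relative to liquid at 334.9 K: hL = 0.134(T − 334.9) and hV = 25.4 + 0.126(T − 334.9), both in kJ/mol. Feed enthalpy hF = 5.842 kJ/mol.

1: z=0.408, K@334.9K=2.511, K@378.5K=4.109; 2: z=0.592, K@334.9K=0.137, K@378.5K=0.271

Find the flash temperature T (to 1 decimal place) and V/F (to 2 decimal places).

Adiabatic flash: solve Rachford–Rice at each trial T, then check hF = ψ·hV(T) + (1−ψ)·hL(T).
  T = 334.9 K: K = (2.511, 0.137), RR gives ψ = 0.081, H_out = 2.057 kJ/mol
  T = 378.5 K: K = (4.109, 0.271), RR gives ψ = 0.369, H_out = 15.093 kJ/mol
  T = 356.7 K: K = (3.261, 0.197), RR gives ψ = 0.246, H_out = 9.129 kJ/mol
  T = 345.8 K: K = (2.873, 0.165), RR gives ψ = 0.173, H_out = 5.831 kJ/mol
  T = 351.2 K: K = (3.062, 0.180), RR gives ψ = 0.211, H_out = 7.508 kJ/mol
  T = 348.5 K: K = (2.967, 0.173), RR gives ψ = 0.192, H_out = 6.682 kJ/mol
  T = 347.1 K: K = (2.918, 0.169), RR gives ψ = 0.182, H_out = 6.244 kJ/mol
Linear interpolation between T = 345.8 (H_out = 5.831) and T = 347.1 (H_out = 6.244) on hF = 5.842 gives T ≈ 345.8 K, at which ψ = 0.17.

T = 345.8 K, V/F = 0.17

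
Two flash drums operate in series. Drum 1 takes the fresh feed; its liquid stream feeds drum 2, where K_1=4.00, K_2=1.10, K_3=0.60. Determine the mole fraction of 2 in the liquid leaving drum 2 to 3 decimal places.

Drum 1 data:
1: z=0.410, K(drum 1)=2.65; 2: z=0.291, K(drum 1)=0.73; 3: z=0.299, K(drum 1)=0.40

Drum 1:
Material balance + equilibrium reduce to Σ zᵢ(Kᵢ−1)/(1+ψ₁(Kᵢ−1)) = 0.
Check two-phase: ΣzᵢKᵢ = 1.419 > 1 and Σzᵢ/Kᵢ = 1.301 > 1, so g(0) = 0.419 > 0 and g(1) = -0.301 < 0.
Newton iteration, ψ₁⁰ = 0.5:
  ψ₁ = 0.500: g = 0.0236, g' = -0.583 → ψ₁ = 0.540
  ψ₁ = 0.540: g = 0.0001, g' = -0.577 → ψ₁ = 0.541
Converged at ψ₁ = 0.541.
Drum-1 compositions:
  1: x = 0.217, y = 0.574
  2: x = 0.341, y = 0.249
  3: x = 0.443, y = 0.177
Drum-2 feed = drum-1 liquid: z₂ = (0.2167, 0.3407, 0.4426).
Drum 2:
Rachford–Rice: g(ψ₂) = Σ zᵢ(Kᵢ−1)/(1+ψ₂(Kᵢ−1)) = 0.
g(0) = ΣzᵢKᵢ − 1 = 0.507 and g(1) = 1 − Σzᵢ/Kᵢ = -0.102, so a root lies in (0, 1).
Iterate (Newton) starting at ψ₂ = 0.6:
  ψ₂ = 0.600: g = 0.0314, g' = -0.374 → ψ₂ = 0.684
  ψ₂ = 0.684: g = 0.0012, g' = -0.347 → ψ₂ = 0.687
Converged at ψ₂ = 0.687.
  1: x = 0.071, y = 0.283
  2: x = 0.319, y = 0.351
  3: x = 0.610, y = 0.366

x_2 (drum 2) = 0.319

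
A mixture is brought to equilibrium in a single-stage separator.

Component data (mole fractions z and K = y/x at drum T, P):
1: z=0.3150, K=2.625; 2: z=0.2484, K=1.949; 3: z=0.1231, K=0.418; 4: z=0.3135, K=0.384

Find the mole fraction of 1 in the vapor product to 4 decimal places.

y_1 = 0.4222

Let ψ = V/F and solve Σ zᵢ(Kᵢ−1)/(1+ψ(Kᵢ−1)) = 0.
Check two-phase: ΣzᵢKᵢ = 1.4828 > 1 and Σzᵢ/Kᵢ = 1.3584 > 1, so g(0) = 0.4828 > 0 and g(1) = -0.3584 < 0.
Newton iteration, ψ⁰ = 0.5:
  ψ = 0.5000: g = 0.06217, g' = -0.6875 → ψ = 0.5904
  ψ = 0.5904: g = -0.00034, g' = -0.6991 → ψ = 0.5899
Converged at ψ = 0.5899.
Compositions from xᵢ = zᵢ/(1+ψ(Kᵢ−1)), yᵢ = Kᵢxᵢ:
  1: x = 0.1608, y = 0.4222
  2: x = 0.1592, y = 0.3104
  3: x = 0.1875, y = 0.0784
  4: x = 0.4925, y = 0.1891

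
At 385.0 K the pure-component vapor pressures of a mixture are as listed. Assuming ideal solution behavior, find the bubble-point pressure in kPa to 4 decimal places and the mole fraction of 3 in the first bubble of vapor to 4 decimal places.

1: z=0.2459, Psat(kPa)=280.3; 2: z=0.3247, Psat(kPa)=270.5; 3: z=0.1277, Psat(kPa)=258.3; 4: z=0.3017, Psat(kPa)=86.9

Pbub = 215.9598 kPa, y_3 = 0.1527

At the bubble point ψ → 0, so ΣzᵢKᵢ = 1 with Kᵢ = Pᵢˢᵃᵗ/P ⇒ P = ΣzᵢPᵢˢᵃᵗ.
P = 0.2459·280.3 + 0.3247·270.5 + 0.1277·258.3 + 0.3017·86.9 = 215.9598 kPa
yᵢ = zᵢPᵢˢᵃᵗ/P ⇒ y_3 = 0.1277·258.3/215.9598 = 0.1527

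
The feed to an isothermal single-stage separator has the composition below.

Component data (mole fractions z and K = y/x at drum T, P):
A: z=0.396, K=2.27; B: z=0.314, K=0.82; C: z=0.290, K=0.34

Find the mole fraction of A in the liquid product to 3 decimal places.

x_A = 0.257

Material balance + equilibrium reduce to Σ zᵢ(Kᵢ−1)/(1+ψ(Kᵢ−1)) = 0.
Feasibility: ΣzᵢKᵢ = 1.255, Σzᵢ/Kᵢ = 1.410 — both > 1, two phases present.
Newton iteration, ψ⁰ = 0.5:
  ψ = 0.500: g = -0.0402, g' = -0.533 → ψ = 0.425
  ψ = 0.425: g = -0.0004, g' = -0.525 → ψ = 0.424
Converged at ψ = 0.424.
Compositions from xᵢ = zᵢ/(1+ψ(Kᵢ−1)), yᵢ = Kᵢxᵢ:
  A: x = 0.257, y = 0.584
  B: x = 0.340, y = 0.279
  C: x = 0.403, y = 0.137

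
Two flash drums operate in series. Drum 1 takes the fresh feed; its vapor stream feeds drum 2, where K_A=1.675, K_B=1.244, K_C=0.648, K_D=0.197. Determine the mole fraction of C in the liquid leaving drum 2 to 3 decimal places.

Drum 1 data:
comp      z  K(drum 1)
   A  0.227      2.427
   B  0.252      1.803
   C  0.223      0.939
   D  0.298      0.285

x_C (drum 2) = 0.253

Drum 1:
Material balance + equilibrium reduce to Σ zᵢ(Kᵢ−1)/(1+ψ₁(Kᵢ−1)) = 0.
g(0) = ΣzᵢKᵢ − 1 = 0.300 and g(1) = 1 − Σzᵢ/Kᵢ = -0.516, so a root lies in (0, 1).
Iterate (Newton) starting at ψ₁ = 0.39:
  ψ₁ = 0.390: g = 0.0528, g' = -0.579 → ψ₁ = 0.481
  ψ₁ = 0.481: g = -0.0009, g' = -0.602 → ψ₁ = 0.480
Converged at ψ₁ = 0.480.
Drum-1 compositions:
  A: x = 0.135, y = 0.327
  B: x = 0.182, y = 0.328
  C: x = 0.230, y = 0.216
  D: x = 0.454, y = 0.129
Drum-2 feed = drum-1 vapor: z₂ = (0.3270, 0.3280, 0.2157, 0.1293).
Drum 2:
Let ψ₂ = V/F and solve Σ zᵢ(Kᵢ−1)/(1+ψ₂(Kᵢ−1)) = 0.
g(0) = ΣzᵢKᵢ − 1 = 0.121 and g(1) = 1 − Σzᵢ/Kᵢ = -0.448, so a root lies in (0, 1).
Newton iteration, ψ₂⁰ = 0.41:
  ψ₂ = 0.410: g = 0.0021, g' = -0.329 → ψ₂ = 0.416
Converged at ψ₂ = 0.416.
  A: x = 0.255, y = 0.428
  B: x = 0.298, y = 0.370
  C: x = 0.253, y = 0.164
  D: x = 0.194, y = 0.038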